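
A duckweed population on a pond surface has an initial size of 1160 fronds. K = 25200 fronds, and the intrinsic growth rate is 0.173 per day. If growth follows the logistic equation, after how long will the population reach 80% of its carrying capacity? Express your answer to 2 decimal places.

25.54 days

A = (K − N₀)/N₀ = (25200 − 1160)/1160 = 20.724.
Solve 25200/(1 + 20.724·e^(−0.173t)) = 20160: 1 + 20.724·e^(−0.173t) = 1.25, so e^(−0.173t) = 0.0120632.
−0.173·t = ln(0.0120632) = -4.4176, so t = 4.4176/0.173 = 25.535.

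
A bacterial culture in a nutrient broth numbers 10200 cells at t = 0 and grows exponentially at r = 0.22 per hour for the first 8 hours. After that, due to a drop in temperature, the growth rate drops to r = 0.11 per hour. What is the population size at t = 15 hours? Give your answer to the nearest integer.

Phase 1: N(8) = 10200·e^(0.22×8) = 10200·e^1.76 = 59286.9.
Phase 2 runs for 15 − 8 = 7 hours at r = 0.11.
N(15) = 59286.9·e^(0.11×7) = 59286.9·e^0.77 = 128046.

128046 cells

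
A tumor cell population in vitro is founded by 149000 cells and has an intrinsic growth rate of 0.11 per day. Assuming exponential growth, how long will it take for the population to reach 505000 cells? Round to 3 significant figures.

11.1 days

Set N₀·e^(rt) = 505000: e^(0.11·t) = 505000/149000 = 3.3893.
0.11·t = ln(3.3893) = 1.2206, so t = 1.2206/0.11 = 11.096.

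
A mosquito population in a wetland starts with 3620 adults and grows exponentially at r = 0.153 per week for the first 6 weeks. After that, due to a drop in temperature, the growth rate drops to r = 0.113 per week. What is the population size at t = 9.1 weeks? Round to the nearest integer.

Phase 1: N(6) = 3620·e^(0.153×6) = 3620·e^0.918 = 9065.48.
Phase 2 runs for 9.1 − 6 = 3.1 weeks at r = 0.113.
N(9.1) = 9065.48·e^(0.113×3.1) = 9065.48·e^0.3503 = 12868.4.

12868 adults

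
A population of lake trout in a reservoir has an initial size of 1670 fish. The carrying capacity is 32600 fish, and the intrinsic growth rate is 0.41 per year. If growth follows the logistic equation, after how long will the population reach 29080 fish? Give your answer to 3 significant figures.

A = (K − N₀)/N₀ = (32600 − 1670)/1670 = 18.521.
Solve 32600/(1 + 18.521·e^(−0.41t)) = 29080: 1 + 18.521·e^(−0.41t) = 1.121, so e^(−0.41t) = 0.00653559.
−0.41·t = ln(0.00653559) = -5.0305, so t = 5.0305/0.41 = 12.269.

12.3 years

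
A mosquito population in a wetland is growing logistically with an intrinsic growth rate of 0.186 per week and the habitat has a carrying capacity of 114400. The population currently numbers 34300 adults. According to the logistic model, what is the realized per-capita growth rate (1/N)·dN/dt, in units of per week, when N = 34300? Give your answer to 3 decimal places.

(1/N)·dN/dt = r(1 − N/K) = 0.186 × (1 − 34300/114400).
= 0.186 × 0.70017 = 0.13023.

0.130 per week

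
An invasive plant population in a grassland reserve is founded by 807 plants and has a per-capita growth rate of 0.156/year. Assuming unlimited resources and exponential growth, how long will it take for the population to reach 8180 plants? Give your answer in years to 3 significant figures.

Set N₀·e^(rt) = 8180: e^(0.156·t) = 8180/807 = 10.136.
0.156·t = ln(10.136) = 2.3161, so t = 2.3161/0.156 = 14.847.

14.8 years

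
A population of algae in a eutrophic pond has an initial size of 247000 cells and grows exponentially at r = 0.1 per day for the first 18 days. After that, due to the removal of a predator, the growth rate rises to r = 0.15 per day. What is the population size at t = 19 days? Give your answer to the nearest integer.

1736086 cells

Phase 1: N(18) = 247000·e^(0.1×18) = 247000·e^1.8 = 1.494263×10^6.
Phase 2 runs for 19 − 18 = 1 days at r = 0.15.
N(19) = 1.494263×10^6·e^(0.15×1) = 1.494263×10^6·e^0.15 = 1.736086×10^6.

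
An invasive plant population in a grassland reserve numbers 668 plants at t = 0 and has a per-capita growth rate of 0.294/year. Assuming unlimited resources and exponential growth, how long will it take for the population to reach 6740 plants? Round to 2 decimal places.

Set N₀·e^(rt) = 6740: e^(0.294·t) = 6740/668 = 10.09.
0.294·t = ln(10.09) = 2.3115, so t = 2.3115/0.294 = 7.8623.

7.86 years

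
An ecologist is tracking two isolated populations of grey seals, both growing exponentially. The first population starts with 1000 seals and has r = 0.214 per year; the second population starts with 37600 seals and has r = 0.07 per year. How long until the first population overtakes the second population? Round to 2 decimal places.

25.19 years

Set 1000·e^(0.214t) = 37600·e^(0.07t).
e^((0.214 − 0.07)t) = 37600/1000 → e^(0.144·t) = 37.6.
0.144·t = ln(37.6) = 3.627, so t = 3.627/0.144 = 25.188.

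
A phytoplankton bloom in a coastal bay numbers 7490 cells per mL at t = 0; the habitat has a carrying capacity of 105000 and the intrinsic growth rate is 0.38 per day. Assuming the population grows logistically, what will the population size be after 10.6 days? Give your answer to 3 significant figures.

85200 cells per mL

A = (K − N₀)/N₀ = (105000 − 7490)/7490 = 13.019.
N(t) = K/(1 + A·e^(−rt)) = 105000/(1 + 13.019×e^(−0.38×10.6)).
e^(−4.028) = 0.01781; denominator = 1 + 13.019×0.01781 = 1.2319.
N = 105000/1.2319 = 85236.8.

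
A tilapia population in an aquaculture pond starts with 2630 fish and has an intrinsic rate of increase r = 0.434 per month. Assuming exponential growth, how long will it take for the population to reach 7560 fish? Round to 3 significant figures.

Set N₀·e^(rt) = 7560: e^(0.434·t) = 7560/2630 = 2.8745.
0.434·t = ln(2.8745) = 1.0559, so t = 1.0559/0.434 = 2.4329.

2.43 months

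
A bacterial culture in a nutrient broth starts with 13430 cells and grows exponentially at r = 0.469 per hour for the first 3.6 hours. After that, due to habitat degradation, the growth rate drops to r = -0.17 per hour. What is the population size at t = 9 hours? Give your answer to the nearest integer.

Phase 1: N(3.6) = 13430·e^(0.469×3.6) = 13430·e^1.688 = 72667.3.
Phase 2 runs for 9 − 3.6 = 5.4 hours at r = -0.17.
N(9) = 72667.3·e^(-0.17×5.4) = 72667.3·e^-0.918 = 29017.3.

29017 cells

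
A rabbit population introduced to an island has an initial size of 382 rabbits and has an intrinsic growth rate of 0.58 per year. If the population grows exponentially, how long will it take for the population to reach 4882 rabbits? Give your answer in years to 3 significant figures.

Set N₀·e^(rt) = 4882: e^(0.58·t) = 4882/382 = 12.78.
0.58·t = ln(12.78) = 2.5479, so t = 2.5479/0.58 = 4.3929.

4.39 years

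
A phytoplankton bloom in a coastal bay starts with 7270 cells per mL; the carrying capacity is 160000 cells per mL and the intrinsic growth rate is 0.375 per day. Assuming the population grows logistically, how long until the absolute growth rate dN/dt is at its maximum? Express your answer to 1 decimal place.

Logistic growth is fastest at N = K/2 = 80000.
A = (K − N₀)/N₀ = 21.008. Set K/(1 + A·e^(−rt)) = K/2 → A·e^(−rt) = 1.
e^(−0.375t) = 1/21.008 = 0.0476003, so t = ln(21.008)/0.375 = 3.0449/0.375 = 8.1198.

8.1 days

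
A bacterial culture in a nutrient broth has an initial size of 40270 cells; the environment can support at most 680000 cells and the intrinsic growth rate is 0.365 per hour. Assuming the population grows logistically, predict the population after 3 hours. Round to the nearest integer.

107689 cells

A = (K − N₀)/N₀ = (680000 − 40270)/40270 = 15.886.
N(t) = K/(1 + A·e^(−rt)) = 680000/(1 + 15.886×e^(−0.365×3)).
e^(−1.095) = 0.33454; denominator = 1 + 15.886×0.33454 = 6.3145.
N = 680000/6.3145 = 107689.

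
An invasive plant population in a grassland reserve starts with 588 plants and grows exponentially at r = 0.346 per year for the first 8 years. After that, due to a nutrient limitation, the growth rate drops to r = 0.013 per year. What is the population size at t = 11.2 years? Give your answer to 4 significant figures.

Phase 1: N(8) = 588·e^(0.346×8) = 588·e^2.768 = 9364.93.
Phase 2 runs for 11.2 − 8 = 3.2 years at r = 0.013.
N(11.2) = 9364.93·e^(0.013×3.2) = 9364.93·e^0.0416 = 9762.73.

9763 plants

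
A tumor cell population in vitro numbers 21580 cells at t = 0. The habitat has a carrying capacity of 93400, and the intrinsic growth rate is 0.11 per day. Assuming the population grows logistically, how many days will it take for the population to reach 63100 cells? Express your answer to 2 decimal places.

17.60 days

A = (K − N₀)/N₀ = (93400 − 21580)/21580 = 3.3281.
Solve 93400/(1 + 3.3281·e^(−0.11t)) = 63100: 1 + 3.3281·e^(−0.11t) = 1.4802, so e^(−0.11t) = 0.144284.
−0.11·t = ln(0.144284) = -1.936, so t = 1.936/0.11 = 17.6.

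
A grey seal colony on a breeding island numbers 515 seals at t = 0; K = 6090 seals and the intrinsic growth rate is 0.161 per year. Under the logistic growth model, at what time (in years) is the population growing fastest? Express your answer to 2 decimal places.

Logistic growth is fastest at N = K/2 = 3045.
A = (K − N₀)/N₀ = 10.825. Set K/(1 + A·e^(−rt)) = K/2 → A·e^(−rt) = 1.
e^(−0.161t) = 1/10.825 = 0.0923767, so t = ln(10.825)/0.161 = 2.3819/0.161 = 14.794.

14.79 years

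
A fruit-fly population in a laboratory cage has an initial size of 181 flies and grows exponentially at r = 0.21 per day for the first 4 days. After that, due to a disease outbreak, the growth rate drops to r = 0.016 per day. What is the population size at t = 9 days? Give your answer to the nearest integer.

Phase 1: N(4) = 181·e^(0.21×4) = 181·e^0.84 = 419.262.
Phase 2 runs for 9 − 4 = 5 days at r = 0.016.
N(9) = 419.262·e^(0.016×5) = 419.262·e^0.08 = 454.182.

454 flies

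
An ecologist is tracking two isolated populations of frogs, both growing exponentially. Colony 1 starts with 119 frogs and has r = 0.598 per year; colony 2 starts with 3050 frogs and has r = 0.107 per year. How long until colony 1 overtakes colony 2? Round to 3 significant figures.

Set 119·e^(0.598t) = 3050·e^(0.107t).
e^((0.598 − 0.107)t) = 3050/119 → e^(0.491·t) = 25.63.
0.491·t = ln(25.63) = 3.2438, so t = 3.2438/0.491 = 6.6065.

6.61 years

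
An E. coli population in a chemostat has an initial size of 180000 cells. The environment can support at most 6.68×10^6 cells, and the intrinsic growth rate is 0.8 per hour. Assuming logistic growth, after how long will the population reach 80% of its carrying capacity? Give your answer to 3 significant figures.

A = (K − N₀)/N₀ = (6.68×10^6 − 180000)/180000 = 36.111.
Solve 6.68×10^6/(1 + 36.111·e^(−0.8t)) = 5.344×10^6: 1 + 36.111·e^(−0.8t) = 1.25, so e^(−0.8t) = 0.00692308.
−0.8·t = ln(0.00692308) = -4.9729, so t = 4.9729/0.8 = 6.2161.

6.22 hours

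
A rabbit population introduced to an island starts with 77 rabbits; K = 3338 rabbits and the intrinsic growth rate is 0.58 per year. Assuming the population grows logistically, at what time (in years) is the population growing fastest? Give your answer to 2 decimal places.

6.46 years

Logistic growth is fastest at N = K/2 = 1669.
A = (K − N₀)/N₀ = 42.351. Set K/(1 + A·e^(−rt)) = K/2 → A·e^(−rt) = 1.
e^(−0.58t) = 1/42.351 = 0.0236124, so t = ln(42.351)/0.58 = 3.746/0.58 = 6.4586.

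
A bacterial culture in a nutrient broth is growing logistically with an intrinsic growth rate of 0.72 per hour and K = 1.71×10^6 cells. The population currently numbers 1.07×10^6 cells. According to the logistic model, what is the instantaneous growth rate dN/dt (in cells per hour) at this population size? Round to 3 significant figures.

288000 cells per hour

dN/dt = rN(1 − N/K) = 0.72 × 1.07×10^6 × (1 − 1.07×10^6/1.71×10^6).
1 − 1.07×10^6/1.71×10^6 = 0.37427; dN/dt = 0.72 × 1.07×10^6 × 0.37427 = 2.88337×10^5.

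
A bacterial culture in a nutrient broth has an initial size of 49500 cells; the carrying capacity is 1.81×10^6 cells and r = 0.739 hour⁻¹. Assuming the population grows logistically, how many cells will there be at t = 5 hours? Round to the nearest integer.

A = (K − N₀)/N₀ = (1.81×10^6 − 49500)/49500 = 35.566.
N(t) = K/(1 + A·e^(−rt)) = 1.81×10^6/(1 + 35.566×e^(−0.739×5)).
e^(−3.695) = 0.024847; denominator = 1 + 35.566×0.024847 = 1.8837.
N = 1.81×10^6/1.8837 = 960867.

960867 cells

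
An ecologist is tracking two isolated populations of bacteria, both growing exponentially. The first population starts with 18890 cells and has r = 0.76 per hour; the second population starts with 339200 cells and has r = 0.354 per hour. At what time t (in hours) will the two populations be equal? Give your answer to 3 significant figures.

7.11 hours

Set 18890·e^(0.76t) = 339200·e^(0.354t).
e^((0.76 − 0.354)t) = 339200/18890 → e^(0.406·t) = 17.957.
0.406·t = ln(17.957) = 2.888, so t = 2.888/0.406 = 7.1132.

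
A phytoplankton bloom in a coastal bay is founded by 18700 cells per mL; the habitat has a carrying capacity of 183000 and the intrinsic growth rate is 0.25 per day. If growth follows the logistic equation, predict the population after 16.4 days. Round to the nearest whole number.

159740 cells per mL

A = (K − N₀)/N₀ = (183000 − 18700)/18700 = 8.7861.
N(t) = K/(1 + A·e^(−rt)) = 183000/(1 + 8.7861×e^(−0.25×16.4)).
e^(−4.1) = 0.016573; denominator = 1 + 8.7861×0.016573 = 1.1456.
N = 183000/1.1456 = 159740.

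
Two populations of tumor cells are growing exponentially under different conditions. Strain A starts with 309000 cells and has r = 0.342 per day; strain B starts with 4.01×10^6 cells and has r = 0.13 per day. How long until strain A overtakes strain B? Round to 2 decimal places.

12.09 days

Set 309000·e^(0.342t) = 4.01×10^6·e^(0.13t).
e^((0.342 − 0.13)t) = 4.01×10^6/309000 → e^(0.212·t) = 12.977.
0.212·t = ln(12.977) = 2.5632, so t = 2.5632/0.212 = 12.091.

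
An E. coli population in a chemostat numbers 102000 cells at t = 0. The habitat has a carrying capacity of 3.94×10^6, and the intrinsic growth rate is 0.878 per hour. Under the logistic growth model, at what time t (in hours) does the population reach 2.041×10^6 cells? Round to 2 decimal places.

A = (K − N₀)/N₀ = (3.94×10^6 − 102000)/102000 = 37.627.
Solve 3.94×10^6/(1 + 37.627·e^(−0.878t)) = 2.041×10^6: 1 + 37.627·e^(−0.878t) = 1.9304, so e^(−0.878t) = 0.0247273.
−0.878·t = ln(0.0247273) = -3.6998, so t = 3.6998/0.878 = 4.2139.

4.21 hours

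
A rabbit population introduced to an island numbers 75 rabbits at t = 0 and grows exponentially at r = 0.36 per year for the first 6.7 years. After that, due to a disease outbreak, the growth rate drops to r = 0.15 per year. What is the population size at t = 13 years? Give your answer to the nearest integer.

2153 rabbits

Phase 1: N(6.7) = 75·e^(0.36×6.7) = 75·e^2.412 = 836.719.
Phase 2 runs for 13 − 6.7 = 6.3 years at r = 0.15.
N(13) = 836.719·e^(0.15×6.3) = 836.719·e^0.945 = 2152.72.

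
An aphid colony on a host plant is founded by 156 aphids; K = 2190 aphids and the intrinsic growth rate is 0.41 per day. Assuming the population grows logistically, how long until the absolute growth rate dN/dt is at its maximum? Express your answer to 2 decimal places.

Logistic growth is fastest at N = K/2 = 1095.
A = (K − N₀)/N₀ = 13.038. Set K/(1 + A·e^(−rt)) = K/2 → A·e^(−rt) = 1.
e^(−0.41t) = 1/13.038 = 0.0766962, so t = ln(13.038)/0.41 = 2.5679/0.41 = 6.2632.

6.26 days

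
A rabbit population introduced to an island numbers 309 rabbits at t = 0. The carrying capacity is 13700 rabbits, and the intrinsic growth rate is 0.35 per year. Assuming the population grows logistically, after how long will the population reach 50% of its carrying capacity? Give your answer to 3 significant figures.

10.8 years

A = (K − N₀)/N₀ = (13700 − 309)/309 = 43.337.
Solve 13700/(1 + 43.337·e^(−0.35t)) = 6850: 1 + 43.337·e^(−0.35t) = 2, so e^(−0.35t) = 0.0230752.
−0.35·t = ln(0.0230752) = -3.769, so t = 3.769/0.35 = 10.769.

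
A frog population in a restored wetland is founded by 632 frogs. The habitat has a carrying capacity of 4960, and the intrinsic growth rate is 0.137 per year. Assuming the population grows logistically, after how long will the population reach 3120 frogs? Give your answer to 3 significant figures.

17.9 years

A = (K − N₀)/N₀ = (4960 − 632)/632 = 6.8481.
Solve 4960/(1 + 6.8481·e^(−0.137t)) = 3120: 1 + 6.8481·e^(−0.137t) = 1.5897, so e^(−0.137t) = 0.0861178.
−0.137·t = ln(0.0861178) = -2.452, so t = 2.452/0.137 = 17.898.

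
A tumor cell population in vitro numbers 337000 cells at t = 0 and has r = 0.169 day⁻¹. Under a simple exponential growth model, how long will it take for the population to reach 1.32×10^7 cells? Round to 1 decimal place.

21.7 days

Set N₀·e^(rt) = 1.32×10^7: e^(0.169·t) = 1.32×10^7/337000 = 39.169.
0.169·t = ln(39.169) = 3.6679, so t = 3.6679/0.169 = 21.703.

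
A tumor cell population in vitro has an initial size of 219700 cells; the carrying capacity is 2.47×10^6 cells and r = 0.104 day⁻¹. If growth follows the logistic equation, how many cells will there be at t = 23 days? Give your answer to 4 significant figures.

1275000 cells

A = (K − N₀)/N₀ = (2.47×10^6 − 219700)/219700 = 10.243.
N(t) = K/(1 + A·e^(−rt)) = 2.47×10^6/(1 + 10.243×e^(−0.104×23)).
e^(−2.392) = 0.091447; denominator = 1 + 10.243×0.091447 = 1.9367.
N = 2.47×10^6/1.9367 = 1.275397×10^6.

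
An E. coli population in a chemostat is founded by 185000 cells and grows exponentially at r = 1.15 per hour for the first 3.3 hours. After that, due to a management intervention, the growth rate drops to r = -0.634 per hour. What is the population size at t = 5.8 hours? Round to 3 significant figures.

1690000 cells

Phase 1: N(3.3) = 185000·e^(1.15×3.3) = 185000·e^3.795 = 8.228474×10^6.
Phase 2 runs for 5.8 − 3.3 = 2.5 hours at r = -0.634.
N(5.8) = 8.228474×10^6·e^(-0.634×2.5) = 8.228474×10^6·e^-1.585 = 1.686408×10^6.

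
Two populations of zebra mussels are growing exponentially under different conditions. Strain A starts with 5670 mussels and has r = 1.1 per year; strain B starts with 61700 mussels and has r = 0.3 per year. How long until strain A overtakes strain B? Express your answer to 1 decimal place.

Set 5670·e^(1.1t) = 61700·e^(0.3t).
e^((1.1 − 0.3)t) = 61700/5670 → e^(0.8·t) = 10.882.
0.8·t = ln(10.882) = 2.3871, so t = 2.3871/0.8 = 2.9839.

3.0 years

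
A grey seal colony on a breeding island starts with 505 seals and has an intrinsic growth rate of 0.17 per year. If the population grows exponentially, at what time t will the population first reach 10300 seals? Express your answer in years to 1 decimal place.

17.7 years

Set N₀·e^(rt) = 10300: e^(0.17·t) = 10300/505 = 20.396.
0.17·t = ln(20.396) = 3.0153, so t = 3.0153/0.17 = 17.737.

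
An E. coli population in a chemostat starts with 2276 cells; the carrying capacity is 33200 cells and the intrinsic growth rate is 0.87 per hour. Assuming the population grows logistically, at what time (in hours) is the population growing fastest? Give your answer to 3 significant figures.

3.00 hours

Logistic growth is fastest at N = K/2 = 16600.
A = (K − N₀)/N₀ = 13.587. Set K/(1 + A·e^(−rt)) = K/2 → A·e^(−rt) = 1.
e^(−0.87t) = 1/13.587 = 0.0735998, so t = ln(13.587)/0.87 = 2.6091/0.87 = 2.999.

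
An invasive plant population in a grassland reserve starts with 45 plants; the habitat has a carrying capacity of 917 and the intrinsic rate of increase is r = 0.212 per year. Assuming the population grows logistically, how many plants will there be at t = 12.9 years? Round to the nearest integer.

406 plants

A = (K − N₀)/N₀ = (917 − 45)/45 = 19.378.
N(t) = K/(1 + A·e^(−rt)) = 917/(1 + 19.378×e^(−0.212×12.9)).
e^(−2.735) = 0.064907; denominator = 1 + 19.378×0.064907 = 2.2578.
N = 917/2.2578 = 406.156.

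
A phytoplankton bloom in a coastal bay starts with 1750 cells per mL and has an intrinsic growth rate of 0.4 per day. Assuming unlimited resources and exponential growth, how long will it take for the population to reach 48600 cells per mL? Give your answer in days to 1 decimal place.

8.3 days

Set N₀·e^(rt) = 48600: e^(0.4·t) = 48600/1750 = 27.771.
0.4·t = ln(27.771) = 3.324, so t = 3.324/0.4 = 8.31.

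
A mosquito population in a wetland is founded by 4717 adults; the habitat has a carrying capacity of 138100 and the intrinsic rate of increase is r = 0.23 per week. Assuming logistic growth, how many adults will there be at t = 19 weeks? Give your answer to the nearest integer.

A = (K − N₀)/N₀ = (138100 − 4717)/4717 = 28.277.
N(t) = K/(1 + A·e^(−rt)) = 138100/(1 + 28.277×e^(−0.23×19)).
e^(−4.37) = 0.012651; denominator = 1 + 28.277×0.012651 = 1.3577.
N = 138100/1.3577 = 101713.

101713 adults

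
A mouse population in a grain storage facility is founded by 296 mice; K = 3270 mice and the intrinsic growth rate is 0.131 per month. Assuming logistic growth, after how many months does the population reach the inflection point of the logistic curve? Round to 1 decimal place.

Logistic growth is fastest at N = K/2 = 1635.
A = (K − N₀)/N₀ = 10.047. Set K/(1 + A·e^(−rt)) = K/2 → A·e^(−rt) = 1.
e^(−0.131t) = 1/10.047 = 0.0995293, so t = ln(10.047)/0.131 = 2.3073/0.131 = 17.613.

17.6 months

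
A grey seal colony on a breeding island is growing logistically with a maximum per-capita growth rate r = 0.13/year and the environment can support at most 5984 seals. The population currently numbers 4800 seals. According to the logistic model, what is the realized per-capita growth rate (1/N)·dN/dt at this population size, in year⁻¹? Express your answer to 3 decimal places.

(1/N)·dN/dt = r(1 − N/K) = 0.13 × (1 − 4800/5984).
= 0.13 × 0.19786 = 0.025722.

0.026 per year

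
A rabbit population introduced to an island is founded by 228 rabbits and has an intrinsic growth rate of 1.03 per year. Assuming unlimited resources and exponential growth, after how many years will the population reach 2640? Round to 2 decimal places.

2.38 years

Set N₀·e^(rt) = 2640: e^(1.03·t) = 2640/228 = 11.579.
1.03·t = ln(11.579) = 2.4492, so t = 2.4492/1.03 = 2.3779.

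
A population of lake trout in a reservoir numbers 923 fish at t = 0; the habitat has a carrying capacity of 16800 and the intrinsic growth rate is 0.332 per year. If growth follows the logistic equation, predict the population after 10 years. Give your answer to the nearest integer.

A = (K − N₀)/N₀ = (16800 − 923)/923 = 17.202.
N(t) = K/(1 + A·e^(−rt)) = 16800/(1 + 17.202×e^(−0.332×10)).
e^(−3.32) = 0.036153; denominator = 1 + 17.202×0.036153 = 1.6219.
N = 16800/1.6219 = 10358.3.

10358 fish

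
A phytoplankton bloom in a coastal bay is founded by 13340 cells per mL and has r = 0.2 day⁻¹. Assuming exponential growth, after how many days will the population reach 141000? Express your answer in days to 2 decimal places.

Set N₀·e^(rt) = 141000: e^(0.2·t) = 141000/13340 = 10.57.
0.2·t = ln(10.57) = 2.358, so t = 2.358/0.2 = 11.79.

11.79 days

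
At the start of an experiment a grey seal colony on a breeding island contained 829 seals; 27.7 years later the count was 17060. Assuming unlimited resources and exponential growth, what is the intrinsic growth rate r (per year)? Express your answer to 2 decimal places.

0.11 per year

From N(t) = N₀·e^(rt): e^(r·27.7) = 17060/829 = 20.579.
r·27.7 = ln(20.579) = 3.0243, so r = 3.0243/27.7 = 0.10918.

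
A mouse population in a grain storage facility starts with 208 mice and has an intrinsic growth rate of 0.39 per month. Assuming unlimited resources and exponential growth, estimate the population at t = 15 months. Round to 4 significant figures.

72220 mice

N(t) = N₀·e^(rt) = 208 × e^(0.39×15) = 208 × e^5.85.
e^5.85 ≈ 347.23, so N ≈ 208 × 347.23 = 72224.8.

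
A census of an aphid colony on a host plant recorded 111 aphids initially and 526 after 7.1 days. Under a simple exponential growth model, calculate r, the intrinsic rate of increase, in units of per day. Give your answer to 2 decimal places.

0.22 per day

From N(t) = N₀·e^(rt): e^(r·7.1) = 526/111 = 4.7387.
r·7.1 = ln(4.7387) = 1.5558, so r = 1.5558/7.1 = 0.21912.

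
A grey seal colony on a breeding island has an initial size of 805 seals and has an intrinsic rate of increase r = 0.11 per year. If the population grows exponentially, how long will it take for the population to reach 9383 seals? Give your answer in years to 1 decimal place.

Set N₀·e^(rt) = 9383: e^(0.11·t) = 9383/805 = 11.656.
0.11·t = ln(11.656) = 2.4558, so t = 2.4558/0.11 = 22.326.

22.3 years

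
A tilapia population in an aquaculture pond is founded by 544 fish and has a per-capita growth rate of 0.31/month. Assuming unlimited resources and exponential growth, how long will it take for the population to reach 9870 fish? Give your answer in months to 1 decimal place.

Set N₀·e^(rt) = 9870: e^(0.31·t) = 9870/544 = 18.143.
0.31·t = ln(18.143) = 2.8983, so t = 2.8983/0.31 = 9.3494.

9.3 months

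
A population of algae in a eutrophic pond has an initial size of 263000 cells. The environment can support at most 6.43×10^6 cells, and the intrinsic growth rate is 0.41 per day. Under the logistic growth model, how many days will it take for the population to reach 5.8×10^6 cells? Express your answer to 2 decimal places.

A = (K − N₀)/N₀ = (6.43×10^6 − 263000)/263000 = 23.449.
Solve 6.43×10^6/(1 + 23.449·e^(−0.41t)) = 5.8×10^6: 1 + 23.449·e^(−0.41t) = 1.1086, so e^(−0.41t) = 0.00463228.
−0.41·t = ln(0.00463228) = -5.3747, so t = 5.3747/0.41 = 13.109.

13.11 days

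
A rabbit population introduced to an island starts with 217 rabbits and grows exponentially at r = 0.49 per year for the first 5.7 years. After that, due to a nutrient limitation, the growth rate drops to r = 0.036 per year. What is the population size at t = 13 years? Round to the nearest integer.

Phase 1: N(5.7) = 217·e^(0.49×5.7) = 217·e^2.793 = 3543.6.
Phase 2 runs for 13 − 5.7 = 7.3 years at r = 0.036.
N(13) = 3543.6·e^(0.036×7.3) = 3543.6·e^0.2628 = 4608.68.

4609 rabbits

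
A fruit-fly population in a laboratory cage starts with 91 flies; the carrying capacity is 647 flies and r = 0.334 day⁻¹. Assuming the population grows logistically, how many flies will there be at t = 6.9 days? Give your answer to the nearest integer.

402 flies

A = (K − N₀)/N₀ = (647 − 91)/91 = 6.1099.
N(t) = K/(1 + A·e^(−rt)) = 647/(1 + 6.1099×e^(−0.334×6.9)).
e^(−2.305) = 0.099799; denominator = 1 + 6.1099×0.099799 = 1.6098.
N = 647/1.6098 = 401.923.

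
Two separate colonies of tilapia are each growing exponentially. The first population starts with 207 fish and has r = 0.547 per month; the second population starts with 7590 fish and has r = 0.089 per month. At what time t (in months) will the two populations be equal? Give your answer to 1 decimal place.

7.9 months

Set 207·e^(0.547t) = 7590·e^(0.089t).
e^((0.547 − 0.089)t) = 7590/207 → e^(0.458·t) = 36.667.
0.458·t = ln(36.667) = 3.6019, so t = 3.6019/0.458 = 7.8643.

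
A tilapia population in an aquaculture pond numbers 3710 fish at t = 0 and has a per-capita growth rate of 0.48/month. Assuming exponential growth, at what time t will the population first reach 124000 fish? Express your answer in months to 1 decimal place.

Set N₀·e^(rt) = 124000: e^(0.48·t) = 124000/3710 = 33.423.
0.48·t = ln(33.423) = 3.5092, so t = 3.5092/0.48 = 7.3109.

7.3 months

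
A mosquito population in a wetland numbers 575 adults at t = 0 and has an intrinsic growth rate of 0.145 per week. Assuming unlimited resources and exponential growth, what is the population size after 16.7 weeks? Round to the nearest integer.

6476 adults

N(t) = N₀·e^(rt) = 575 × e^(0.145×16.7) = 575 × e^2.421.
e^2.421 ≈ 11.263, so N ≈ 575 × 11.263 = 6476.08.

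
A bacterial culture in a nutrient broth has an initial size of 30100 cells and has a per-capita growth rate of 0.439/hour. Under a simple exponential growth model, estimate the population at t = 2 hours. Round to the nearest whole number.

N(t) = N₀·e^(rt) = 30100 × e^(0.439×2) = 30100 × e^0.878.
e^0.878 ≈ 2.4061, so N ≈ 30100 × 2.4061 = 72423.1.

72423 cells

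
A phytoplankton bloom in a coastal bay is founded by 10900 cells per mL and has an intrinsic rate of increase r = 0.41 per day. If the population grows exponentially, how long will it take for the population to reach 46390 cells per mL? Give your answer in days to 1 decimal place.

3.5 days

Set N₀·e^(rt) = 46390: e^(0.41·t) = 46390/10900 = 4.256.
0.41·t = ln(4.256) = 1.4483, so t = 1.4483/0.41 = 3.5325.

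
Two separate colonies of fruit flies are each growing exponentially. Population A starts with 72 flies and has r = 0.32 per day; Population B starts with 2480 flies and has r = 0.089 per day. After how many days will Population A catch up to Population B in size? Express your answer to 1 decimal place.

Set 72·e^(0.32t) = 2480·e^(0.089t).
e^((0.32 − 0.089)t) = 2480/72 → e^(0.231·t) = 34.444.
0.231·t = ln(34.444) = 3.5393, so t = 3.5393/0.231 = 15.322.

15.3 days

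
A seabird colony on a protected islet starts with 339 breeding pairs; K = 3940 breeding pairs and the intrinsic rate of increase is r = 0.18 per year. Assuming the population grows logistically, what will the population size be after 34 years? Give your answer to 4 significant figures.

3850 breeding pairs

A = (K − N₀)/N₀ = (3940 − 339)/339 = 10.622.
N(t) = K/(1 + A·e^(−rt)) = 3940/(1 + 10.622×e^(−0.18×34)).
e^(−6.12) = 0.0021985; denominator = 1 + 10.622×0.0021985 = 1.0234.
N = 3940/1.0234 = 3850.09.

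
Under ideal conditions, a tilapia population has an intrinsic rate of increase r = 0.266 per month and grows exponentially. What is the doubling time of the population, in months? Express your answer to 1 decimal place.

2.6 months

Doubling time t_d = ln(2)/r = 0.6931/0.266 = 2.6058.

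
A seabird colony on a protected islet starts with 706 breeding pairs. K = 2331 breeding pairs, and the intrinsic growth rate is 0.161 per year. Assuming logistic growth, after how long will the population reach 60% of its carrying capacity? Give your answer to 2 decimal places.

7.70 years

A = (K − N₀)/N₀ = (2331 − 706)/706 = 2.3017.
Solve 2331/(1 + 2.3017·e^(−0.161t)) = 1398.6: 1 + 2.3017·e^(−0.161t) = 1.6667, so e^(−0.161t) = 0.289641.
−0.161·t = ln(0.289641) = -1.2391, so t = 1.2391/0.161 = 7.6964.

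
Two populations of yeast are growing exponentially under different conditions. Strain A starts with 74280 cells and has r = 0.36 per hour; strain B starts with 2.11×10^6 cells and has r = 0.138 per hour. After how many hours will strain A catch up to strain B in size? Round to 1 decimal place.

Set 74280·e^(0.36t) = 2.11×10^6·e^(0.138t).
e^((0.36 − 0.138)t) = 2.11×10^6/74280 → e^(0.222·t) = 28.406.
0.222·t = ln(28.406) = 3.3466, so t = 3.3466/0.222 = 15.075.

15.1 hours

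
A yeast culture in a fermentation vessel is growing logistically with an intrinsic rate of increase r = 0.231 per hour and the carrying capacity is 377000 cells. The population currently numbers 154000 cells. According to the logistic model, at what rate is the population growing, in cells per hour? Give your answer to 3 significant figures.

dN/dt = rN(1 − N/K) = 0.231 × 154000 × (1 − 154000/377000).
1 − 154000/377000 = 0.59151; dN/dt = 0.231 × 154000 × 0.59151 = 21042.

21000 cells per hour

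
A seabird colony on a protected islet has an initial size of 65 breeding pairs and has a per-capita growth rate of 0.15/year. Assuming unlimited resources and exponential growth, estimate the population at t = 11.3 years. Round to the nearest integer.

N(t) = N₀·e^(rt) = 65 × e^(0.15×11.3) = 65 × e^1.695.
e^1.695 ≈ 5.4466, so N ≈ 65 × 5.4466 = 354.032.

354 breeding pairs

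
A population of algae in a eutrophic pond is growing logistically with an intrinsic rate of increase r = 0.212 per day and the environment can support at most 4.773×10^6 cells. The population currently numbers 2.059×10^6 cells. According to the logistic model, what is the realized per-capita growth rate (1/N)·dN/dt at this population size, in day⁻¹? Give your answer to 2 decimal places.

(1/N)·dN/dt = r(1 − N/K) = 0.212 × (1 − 2.059×10^6/4.773×10^6).
= 0.212 × 0.56862 = 0.12055.

0.12 per day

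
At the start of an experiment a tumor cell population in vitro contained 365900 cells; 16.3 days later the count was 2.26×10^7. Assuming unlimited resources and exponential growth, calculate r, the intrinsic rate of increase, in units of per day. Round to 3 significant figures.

0.253 per day

From N(t) = N₀·e^(rt): e^(r·16.3) = 2.26×10^7/365900 = 61.766.
r·16.3 = ln(61.766) = 4.1233, so r = 4.1233/16.3 = 0.25297.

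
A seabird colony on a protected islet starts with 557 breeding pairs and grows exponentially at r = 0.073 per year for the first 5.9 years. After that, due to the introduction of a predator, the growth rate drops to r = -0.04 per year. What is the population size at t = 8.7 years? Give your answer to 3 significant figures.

766 breeding pairs

Phase 1: N(5.9) = 557·e^(0.073×5.9) = 557·e^0.4307 = 856.852.
Phase 2 runs for 8.7 − 5.9 = 2.8 years at r = -0.04.
N(8.7) = 856.852·e^(-0.04×2.8) = 856.852·e^-0.112 = 766.064.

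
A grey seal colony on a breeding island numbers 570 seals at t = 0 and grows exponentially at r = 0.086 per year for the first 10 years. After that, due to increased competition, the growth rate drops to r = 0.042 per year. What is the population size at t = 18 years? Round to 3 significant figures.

Phase 1: N(10) = 570·e^(0.086×10) = 570·e^0.86 = 1347.
Phase 2 runs for 18 − 10 = 8 years at r = 0.042.
N(18) = 1347·e^(0.042×8) = 1347·e^0.336 = 1884.91.

1880 seals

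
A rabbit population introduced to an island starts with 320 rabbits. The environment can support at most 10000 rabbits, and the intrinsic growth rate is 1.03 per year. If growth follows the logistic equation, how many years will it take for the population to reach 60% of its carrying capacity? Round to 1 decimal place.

3.7 years

A = (K − N₀)/N₀ = (10000 − 320)/320 = 30.25.
Solve 10000/(1 + 30.25·e^(−1.03t)) = 6000: 1 + 30.25·e^(−1.03t) = 1.6667, so e^(−1.03t) = 0.0220386.
−1.03·t = ln(0.0220386) = -3.815, so t = 3.815/1.03 = 3.7038.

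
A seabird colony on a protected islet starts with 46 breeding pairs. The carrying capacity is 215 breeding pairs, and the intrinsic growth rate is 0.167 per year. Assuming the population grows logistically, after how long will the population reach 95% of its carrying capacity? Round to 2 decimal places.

25.42 years

A = (K − N₀)/N₀ = (215 − 46)/46 = 3.6739.
Solve 215/(1 + 3.6739·e^(−0.167t)) = 204.25: 1 + 3.6739·e^(−0.167t) = 1.0526, so e^(−0.167t) = 0.0143258.
−0.167·t = ln(0.0143258) = -4.2457, so t = 4.2457/0.167 = 25.423.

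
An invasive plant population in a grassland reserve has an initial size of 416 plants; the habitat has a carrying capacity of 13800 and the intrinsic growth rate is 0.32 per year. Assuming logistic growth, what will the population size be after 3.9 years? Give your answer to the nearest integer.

A = (K − N₀)/N₀ = (13800 − 416)/416 = 32.173.
N(t) = K/(1 + A·e^(−rt)) = 13800/(1 + 32.173×e^(−0.32×3.9)).
e^(−1.248) = 0.28708; denominator = 1 + 32.173×0.28708 = 10.236.
N = 13800/10.236 = 1348.16.

1348 plants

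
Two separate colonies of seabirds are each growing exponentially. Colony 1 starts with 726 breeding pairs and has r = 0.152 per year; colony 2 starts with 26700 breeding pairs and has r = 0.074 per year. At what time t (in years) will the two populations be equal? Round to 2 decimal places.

46.22 years

Set 726·e^(0.152t) = 26700·e^(0.074t).
e^((0.152 − 0.074)t) = 26700/726 → e^(0.078·t) = 36.777.
0.078·t = ln(36.777) = 3.6049, so t = 3.6049/0.078 = 46.216.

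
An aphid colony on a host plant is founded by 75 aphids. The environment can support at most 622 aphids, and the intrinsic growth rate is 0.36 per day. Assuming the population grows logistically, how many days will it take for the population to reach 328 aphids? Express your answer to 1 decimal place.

A = (K − N₀)/N₀ = (622 − 75)/75 = 7.2933.
Solve 622/(1 + 7.2933·e^(−0.36t)) = 328: 1 + 7.2933·e^(−0.36t) = 1.8963, so e^(−0.36t) = 0.122899.
−0.36·t = ln(0.122899) = -2.0964, so t = 2.0964/0.36 = 5.8233.

5.8 days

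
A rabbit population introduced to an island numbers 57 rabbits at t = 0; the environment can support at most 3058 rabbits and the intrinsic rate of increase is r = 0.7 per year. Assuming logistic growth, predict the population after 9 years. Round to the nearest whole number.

A = (K − N₀)/N₀ = (3058 − 57)/57 = 52.649.
N(t) = K/(1 + A·e^(−rt)) = 3058/(1 + 52.649×e^(−0.7×9)).
e^(−6.3) = 0.0018363; denominator = 1 + 52.649×0.0018363 = 1.0967.
N = 3058/1.0967 = 2788.42.

2788 rabbits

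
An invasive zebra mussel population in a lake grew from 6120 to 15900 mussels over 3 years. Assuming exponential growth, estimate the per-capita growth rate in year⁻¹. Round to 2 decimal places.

From N(t) = N₀·e^(rt): e^(r·3) = 15900/6120 = 2.598.
r·3 = ln(2.598) = 0.95476, so r = 0.95476/3 = 0.31825.

0.32 per year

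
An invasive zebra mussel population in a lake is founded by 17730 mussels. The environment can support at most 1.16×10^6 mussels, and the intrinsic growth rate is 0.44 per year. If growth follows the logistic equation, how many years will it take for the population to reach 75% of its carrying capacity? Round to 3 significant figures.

A = (K − N₀)/N₀ = (1.16×10^6 − 17730)/17730 = 64.426.
Solve 1.16×10^6/(1 + 64.426·e^(−0.44t)) = 870000: 1 + 64.426·e^(−0.44t) = 1.3333, so e^(−0.44t) = 0.00517391.
−0.44·t = ln(0.00517391) = -5.2641, so t = 5.2641/0.44 = 11.964.

12.0 years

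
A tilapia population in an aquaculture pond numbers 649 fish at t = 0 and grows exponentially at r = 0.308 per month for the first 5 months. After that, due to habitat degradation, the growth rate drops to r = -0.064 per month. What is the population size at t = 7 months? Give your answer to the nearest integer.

Phase 1: N(5) = 649·e^(0.308×5) = 649·e^1.54 = 3027.32.
Phase 2 runs for 7 − 5 = 2 months at r = -0.064.
N(7) = 3027.32·e^(-0.064×2) = 3027.32·e^-0.128 = 2663.6.

2664 fish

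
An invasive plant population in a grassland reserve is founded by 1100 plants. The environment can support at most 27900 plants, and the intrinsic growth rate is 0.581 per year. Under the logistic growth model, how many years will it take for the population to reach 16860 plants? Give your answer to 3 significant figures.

6.22 years

A = (K − N₀)/N₀ = (27900 − 1100)/1100 = 24.364.
Solve 27900/(1 + 24.364·e^(−0.581t)) = 16860: 1 + 24.364·e^(−0.581t) = 1.6548, so e^(−0.581t) = 0.0268763.
−0.581·t = ln(0.0268763) = -3.6165, so t = 3.6165/0.581 = 6.2246.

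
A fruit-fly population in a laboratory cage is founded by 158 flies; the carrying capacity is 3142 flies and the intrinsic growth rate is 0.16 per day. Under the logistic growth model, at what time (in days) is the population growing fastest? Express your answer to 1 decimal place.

18.4 days

Logistic growth is fastest at N = K/2 = 1571.
A = (K − N₀)/N₀ = 18.886. Set K/(1 + A·e^(−rt)) = K/2 → A·e^(−rt) = 1.
e^(−0.16t) = 1/18.886 = 0.0529491, so t = ln(18.886)/0.16 = 2.9384/0.16 = 18.365.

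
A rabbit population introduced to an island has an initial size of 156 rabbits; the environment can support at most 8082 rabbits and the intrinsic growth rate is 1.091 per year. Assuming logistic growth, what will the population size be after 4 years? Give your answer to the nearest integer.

A = (K − N₀)/N₀ = (8082 − 156)/156 = 50.808.
N(t) = K/(1 + A·e^(−rt)) = 8082/(1 + 50.808×e^(−1.091×4)).
e^(−4.364) = 0.012727; denominator = 1 + 50.808×0.012727 = 1.6466.
N = 8082/1.6466 = 4908.15.

4908 rabbits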